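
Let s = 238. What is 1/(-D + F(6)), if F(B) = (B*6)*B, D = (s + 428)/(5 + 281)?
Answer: 143/30555 ≈ 0.0046801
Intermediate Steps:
D = 333/143 (D = (238 + 428)/(5 + 281) = 666/286 = 666*(1/286) = 333/143 ≈ 2.3287)
F(B) = 6*B² (F(B) = (6*B)*B = 6*B²)
1/(-D + F(6)) = 1/(-1*333/143 + 6*6²) = 1/(-333/143 + 6*36) = 1/(-333/143 + 216) = 1/(30555/143) = 143/30555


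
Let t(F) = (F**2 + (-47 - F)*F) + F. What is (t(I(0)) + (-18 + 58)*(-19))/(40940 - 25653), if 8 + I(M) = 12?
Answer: -944/15287 ≈ -0.061752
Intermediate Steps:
I(M) = 4 (I(M) = -8 + 12 = 4)
t(F) = F + F**2 + F*(-47 - F) (t(F) = (F**2 + F*(-47 - F)) + F = F + F**2 + F*(-47 - F))
(t(I(0)) + (-18 + 58)*(-19))/(40940 - 25653) = (-46*4 + (-18 + 58)*(-19))/(40940 - 25653) = (-184 + 40*(-19))/15287 = (-184 - 760)*(1/15287) = -944*1/15287 = -944/15287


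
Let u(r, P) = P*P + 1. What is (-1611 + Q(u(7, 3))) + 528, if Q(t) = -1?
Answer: -1084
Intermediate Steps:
u(r, P) = 1 + P**2 (u(r, P) = P**2 + 1 = 1 + P**2)
(-1611 + Q(u(7, 3))) + 528 = (-1611 - 1) + 528 = -1612 + 528 = -1084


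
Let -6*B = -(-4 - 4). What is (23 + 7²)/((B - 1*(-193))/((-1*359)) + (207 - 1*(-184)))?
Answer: 19386/105133 ≈ 0.18440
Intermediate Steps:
B = -4/3 (B = -(-1)*(-4 - 4)/6 = -(-1)*(-8)/6 = -⅙*8 = -4/3 ≈ -1.3333)
(23 + 7²)/((B - 1*(-193))/((-1*359)) + (207 - 1*(-184))) = (23 + 7²)/((-4/3 - 1*(-193))/((-1*359)) + (207 - 1*(-184))) = (23 + 49)/((-4/3 + 193)/(-359) + (207 + 184)) = 72/((575/3)*(-1/359) + 391) = 72/(-575/1077 + 391) = 72/(420532/1077) = 72*(1077/420532) = 19386/105133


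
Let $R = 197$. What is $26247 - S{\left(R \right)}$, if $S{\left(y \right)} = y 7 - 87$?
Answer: $24955$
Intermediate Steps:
$S{\left(y \right)} = -87 + 7 y$ ($S{\left(y \right)} = 7 y - 87 = -87 + 7 y$)
$26247 - S{\left(R \right)} = 26247 - \left(-87 + 7 \cdot 197\right) = 26247 - \left(-87 + 1379\right) = 26247 - 1292 = 24955$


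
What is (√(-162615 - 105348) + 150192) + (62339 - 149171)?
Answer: 63360 + I*√267963 ≈ 63360.0 + 517.65*I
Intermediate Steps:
(√(-162615 - 105348) + 150192) + (62339 - 149171) = (√(-267963) + 150192) - 86832 = (I*√267963 + 150192) - 86832 = (150192 + I*√267963) - 86832 = 63360 + I*√267963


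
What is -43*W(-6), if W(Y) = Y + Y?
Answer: 516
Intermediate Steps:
W(Y) = 2*Y
-43*W(-6) = -86*(-6) = -43*(-12) = 516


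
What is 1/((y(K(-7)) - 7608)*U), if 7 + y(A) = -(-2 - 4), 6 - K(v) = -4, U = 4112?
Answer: -1/31288208 ≈ -3.1961e-8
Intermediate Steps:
K(v) = 10 (K(v) = 6 - 1*(-4) = 6 + 4 = 10)
y(A) = -1 (y(A) = -7 - (-2 - 4) = -7 - 1*(-6) = -7 + 6 = -1)
1/((y(K(-7)) - 7608)*U) = 1/(-1 - 7608*4112) = (1/4112)/(-7609) = -1/7609*1/4112 = -1/31288208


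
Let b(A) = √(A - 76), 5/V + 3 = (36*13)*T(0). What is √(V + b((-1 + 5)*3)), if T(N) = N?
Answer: √(-15 + 72*I)/3 ≈ 1.8035 + 2.2179*I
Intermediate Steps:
V = -5/3 (V = 5/(-3 + (36*13)*0) = 5/(-3 + 468*0) = 5/(-3 + 0) = 5/(-3) = 5*(-⅓) = -5/3 ≈ -1.6667)
b(A) = √(-76 + A)
√(V + b((-1 + 5)*3)) = √(-5/3 + √(-76 + (-1 + 5)*3)) = √(-5/3 + √(-76 + 4*3)) = √(-5/3 + √(-76 + 12)) = √(-5/3 + √(-64)) = √(-5/3 + 8*I)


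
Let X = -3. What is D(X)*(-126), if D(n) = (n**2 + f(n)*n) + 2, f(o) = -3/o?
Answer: -1008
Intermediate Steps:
D(n) = -1 + n**2 (D(n) = (n**2 + (-3/n)*n) + 2 = (n**2 - 3) + 2 = (-3 + n**2) + 2 = -1 + n**2)
D(X)*(-126) = (-1 + (-3)**2)*(-126) = (-1 + 9)*(-126) = 8*(-126) = -1008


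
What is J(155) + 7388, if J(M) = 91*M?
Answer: 21493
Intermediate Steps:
J(155) + 7388 = 91*155 + 7388 = 14105 + 7388 = 21493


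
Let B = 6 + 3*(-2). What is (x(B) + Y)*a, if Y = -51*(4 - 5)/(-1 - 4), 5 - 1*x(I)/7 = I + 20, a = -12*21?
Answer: 145152/5 ≈ 29030.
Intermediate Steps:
a = -252
B = 0 (B = 6 - 6 = 0)
x(I) = -105 - 7*I (x(I) = 35 - 7*(I + 20) = 35 - 7*(20 + I) = 35 + (-140 - 7*I) = -105 - 7*I)
Y = -51/5 (Y = -(-51)/(-5) = -(-51)*(-1)/5 = -51*⅕ = -51/5 ≈ -10.200)
(x(B) + Y)*a = ((-105 - 7*0) - 51/5)*(-252) = ((-105 + 0) - 51/5)*(-252) = (-105 - 51/5)*(-252) = -576/5*(-252) = 145152/5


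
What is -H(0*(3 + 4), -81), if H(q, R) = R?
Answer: 81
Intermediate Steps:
-H(0*(3 + 4), -81) = -1*(-81) = 81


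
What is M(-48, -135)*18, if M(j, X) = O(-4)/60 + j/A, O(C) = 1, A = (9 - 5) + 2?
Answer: -1437/10 ≈ -143.70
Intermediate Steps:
A = 6 (A = 4 + 2 = 6)
M(j, X) = 1/60 + j/6
M(-48, -135)*18 = (1/60 + (⅙)*(-48))*18 = (1/60 - 8)*18 = -479/60*18 = -1437/10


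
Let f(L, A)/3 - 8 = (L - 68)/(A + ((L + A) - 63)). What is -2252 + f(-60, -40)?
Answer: -451900/203 ≈ -2226.1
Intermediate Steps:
f(L, A) = 24 + 3*(-68 + L)/(-63 + L + 2*A) (f(L, A) = 24 + 3*((L - 68)/(A + ((L + A) - 63))) = 24 + 3*((-68 + L)/(A + ((A + L) - 63))) = 24 + 3*((-68 + L)/(A + (-63 + A + L))) = 24 + 3*((-68 + L)/(-63 + L + 2*A)) = 24 + 3*(-68 + L)/(-63 + L + 2*A))
-2252 + f(-60, -40) = -2252 + 3*(-572 + 9*(-60) + 16*(-40))/(-63 - 60 + 2*(-40)) = -2252 + 3*(-572 - 540 - 640)/(-63 - 60 - 80) = -2252 + 3*(-1752)/(-203) = -2252 + 3*(-1/203)*(-1752) = -2252 + 5256/203 = -451900/203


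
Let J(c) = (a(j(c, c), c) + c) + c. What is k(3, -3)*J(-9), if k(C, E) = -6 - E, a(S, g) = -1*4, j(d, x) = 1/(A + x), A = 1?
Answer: 66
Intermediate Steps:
j(d, x) = 1/(1 + x)
a(S, g) = -4
J(c) = -4 + 2*c (J(c) = (-4 + c) + c = -4 + 2*c)
k(3, -3)*J(-9) = (-6 - 1*(-3))*(-4 + 2*(-9)) = (-6 + 3)*(-4 - 18) = -3*(-22) = 66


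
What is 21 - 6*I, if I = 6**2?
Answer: -195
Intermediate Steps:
I = 36
21 - 6*I = 21 - 6*36 = 21 - 216 = -195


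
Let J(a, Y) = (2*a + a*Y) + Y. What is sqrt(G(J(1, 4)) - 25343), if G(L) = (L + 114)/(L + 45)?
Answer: I*sqrt(76655755)/55 ≈ 159.19*I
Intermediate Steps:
J(a, Y) = Y + 2*a + Y*a (J(a, Y) = (2*a + Y*a) + Y = Y + 2*a + Y*a)
G(L) = (114 + L)/(45 + L)
sqrt(G(J(1, 4)) - 25343) = sqrt((114 + (4 + 2*1 + 4*1))/(45 + (4 + 2*1 + 4*1)) - 25343) = sqrt((114 + (4 + 2 + 4))/(45 + (4 + 2 + 4)) - 25343) = sqrt((114 + 10)/(45 + 10) - 25343) = sqrt(124/55 - 25343) = sqrt(-1393741/55) = I*sqrt(76655755)/55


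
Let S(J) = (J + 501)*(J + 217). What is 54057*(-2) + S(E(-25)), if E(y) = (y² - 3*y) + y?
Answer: 940878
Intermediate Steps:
E(y) = y² - 2*y
S(J) = (217 + J)*(501 + J) (S(J) = (501 + J)*(217 + J) = (217 + J)*(501 + J))
54057*(-2) + S(E(-25)) = 54057*(-2) + (108717 + (-25*(-2 - 25))² + 718*(-25*(-2 - 25))) = -108114 + (108717 + (-25*(-27))² + 718*(-25*(-27))) = -108114 + (108717 + 675² + 718*675) = -108114 + (108717 + 455625 + 484650) = -108114 + 1048992 = 940878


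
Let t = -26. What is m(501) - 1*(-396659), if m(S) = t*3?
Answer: 396581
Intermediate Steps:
m(S) = -78 (m(S) = -26*3 = -78)
m(501) - 1*(-396659) = -78 - 1*(-396659) = -78 + 396659 = 396581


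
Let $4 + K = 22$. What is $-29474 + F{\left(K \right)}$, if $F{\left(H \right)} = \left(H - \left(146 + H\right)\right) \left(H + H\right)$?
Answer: $-34730$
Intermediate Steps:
$K = 18$ ($K = -4 + 22 = 18$)
$F{\left(H \right)} = - 292 H$ ($F{\left(H \right)} = - 146 \cdot 2 H = - 292 H$)
$-29474 + F{\left(K \right)} = -29474 - 5256 = -34730$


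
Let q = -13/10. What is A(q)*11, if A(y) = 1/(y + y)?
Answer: -55/13 ≈ -4.2308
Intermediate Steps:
q = -13/10 (q = -13*⅒ = -13/10 ≈ -1.3000)
A(y) = 1/(2*y)
A(q)*11 = (1/(2*(-13/10)))*11 = ((½)*(-10/13))*11 = -5/13*11 = -55/13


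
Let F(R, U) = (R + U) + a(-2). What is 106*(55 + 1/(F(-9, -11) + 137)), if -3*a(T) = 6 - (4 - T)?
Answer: 682216/117 ≈ 5830.9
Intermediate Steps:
a(T) = -2/3 - T/3 (a(T) = -(6 - (4 - T))/3 = -(6 + (-4 + T))/3 = -(2 + T)/3 = -2/3 - T/3)
F(R, U) = R + U (F(R, U) = (R + U) + (-2/3 - 1/3*(-2)) = (R + U) + (-2/3 + 2/3) = (R + U) + 0 = R + U)
106*(55 + 1/(F(-9, -11) + 137)) = 106*(55 + 1/((-9 - 11) + 137)) = 106*(55 + 1/(-20 + 137)) = 106*(55 + 1/117) = 106*(6436/117) = 682216/117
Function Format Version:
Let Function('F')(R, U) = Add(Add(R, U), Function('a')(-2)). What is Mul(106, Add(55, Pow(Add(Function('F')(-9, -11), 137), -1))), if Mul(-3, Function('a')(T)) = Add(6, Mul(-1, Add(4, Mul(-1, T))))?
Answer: Rational(682216, 117) ≈ 5830.9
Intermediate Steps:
Function('a')(T) = Add(Rational(-2, 3), Mul(Rational(-1, 3), T)) (Function('a')(T) = Mul(Rational(-1, 3), Add(6, Mul(-1, Add(4, Mul(-1, T))))) = Mul(Rational(-1, 3), Add(6, Add(-4, T))) = Mul(Rational(-1, 3), Add(2, T)) = Add(Rational(-2, 3), Mul(Rational(-1, 3), T)))
Function('F')(R, U) = Add(R, U) (Function('F')(R, U) = Add(Add(R, U), Add(Rational(-2, 3), Mul(Rational(-1, 3), -2))) = Add(Add(R, U), Add(Rational(-2, 3), Rational(2, 3))) = Add(Add(R, U), 0) = Add(R, U))
Mul(106, Add(55, Pow(Add(Function('F')(-9, -11), 137), -1))) = Mul(106, Add(55, Pow(Add(Add(-9, -11), 137), -1))) = Mul(106, Add(55, Pow(Add(-20, 137), -1))) = Mul(106, Add(55, Pow(117, -1))) = Mul(106, Add(55, Rational(1, 117))) = Mul(106, Rational(6436, 117)) = Rational(682216, 117)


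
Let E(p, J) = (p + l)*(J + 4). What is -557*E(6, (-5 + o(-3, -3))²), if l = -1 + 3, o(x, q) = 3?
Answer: -35648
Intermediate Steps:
l = 2
E(p, J) = (2 + p)*(4 + J) (E(p, J) = (p + 2)*(J + 4) = (2 + p)*(4 + J))
-557*E(6, (-5 + o(-3, -3))²) = -557*(8 + 2*(-5 + 3)² + 4*6 + (-5 + 3)²*6) = -557*(8 + 2*(-2)² + 24 + (-2)²*6) = -557*(8 + 2*4 + 24 + 4*6) = -557*(8 + 8 + 24 + 24) = -557*64 = -35648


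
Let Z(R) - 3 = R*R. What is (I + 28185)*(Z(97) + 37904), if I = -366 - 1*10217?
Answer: 832856232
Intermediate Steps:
I = -10583 (I = -366 - 10217 = -10583)
Z(R) = 3 + R**2 (Z(R) = 3 + R*R = 3 + R**2)
(I + 28185)*(Z(97) + 37904) = (-10583 + 28185)*((3 + 97**2) + 37904) = 17602*((3 + 9409) + 37904) = 17602*(9412 + 37904) = 17602*47316 = 832856232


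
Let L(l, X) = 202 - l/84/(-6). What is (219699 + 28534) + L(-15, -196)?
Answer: 41737075/168 ≈ 2.4844e+5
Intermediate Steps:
L(l, X) = 202 + l/504 (L(l, X) = 202 - l*(1/84)*(-1)/6 = 202 - l/84*(-1)/6 = 202 - (-1)*l/504 = 202 + l/504)
(219699 + 28534) + L(-15, -196) = (219699 + 28534) + (202 + (1/504)*(-15)) = 248233 + (202 - 5/168) = 248233 + 33931/168 = 41737075/168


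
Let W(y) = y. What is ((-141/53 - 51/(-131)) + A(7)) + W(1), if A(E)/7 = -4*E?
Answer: -1369653/6943 ≈ -197.27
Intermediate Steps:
A(E) = -28*E (A(E) = 7*(-4*E) = -28*E)
((-141/53 - 51/(-131)) + A(7)) + W(1) = ((-141/53 - 51/(-131)) - 28*7) + 1 = ((-141*1/53 - 51*(-1/131)) - 196) + 1 = ((-141/53 + 51/131) - 196) + 1 = (-15768/6943 - 196) + 1 = -1376596/6943 + 1 = -1369653/6943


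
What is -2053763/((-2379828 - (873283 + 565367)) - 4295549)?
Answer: 2053763/8114027 ≈ 0.25311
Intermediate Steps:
-2053763/((-2379828 - (873283 + 565367)) - 4295549) = -2053763/((-2379828 - 1*1438650) - 4295549) = -2053763/((-2379828 - 1438650) - 4295549) = -2053763/(-3818478 - 4295549) = -2053763/(-8114027) = -2053763*(-1/8114027) = 2053763/8114027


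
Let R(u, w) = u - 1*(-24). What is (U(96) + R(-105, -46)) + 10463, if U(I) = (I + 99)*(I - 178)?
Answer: -5608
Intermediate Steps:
U(I) = (-178 + I)*(99 + I) (U(I) = (99 + I)*(-178 + I) = (-178 + I)*(99 + I))
R(u, w) = 24 + u (R(u, w) = u + 24 = 24 + u)
(U(96) + R(-105, -46)) + 10463 = ((-17622 + 96**2 - 79*96) + (24 - 105)) + 10463 = ((-17622 + 9216 - 7584) - 81) + 10463 = (-15990 - 81) + 10463 = -16071 + 10463 = -5608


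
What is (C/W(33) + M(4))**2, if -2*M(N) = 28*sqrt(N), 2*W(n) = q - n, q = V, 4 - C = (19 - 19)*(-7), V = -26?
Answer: 2755600/3481 ≈ 791.61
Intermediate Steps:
C = 4 (C = 4 - (19 - 19)*(-7) = 4 - 0*(-7) = 4 - 1*0 = 4 + 0 = 4)
q = -26
W(n) = -13 - n/2 (W(n) = (-26 - n)/2 = -13 - n/2)
M(N) = -14*sqrt(N)
(C/W(33) + M(4))**2 = (4/(-13 - 1/2*33) - 14*sqrt(4))**2 = (4/(-13 - 33/2) - 14*2)**2 = (4/(-59/2) - 28)**2 = (4*(-2/59) - 28)**2 = (-8/59 - 28)**2 = (-1660/59)**2 = 2755600/3481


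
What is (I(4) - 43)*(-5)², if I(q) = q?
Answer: -975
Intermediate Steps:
(I(4) - 43)*(-5)² = (4 - 43)*(-5)² = -39*25 = -975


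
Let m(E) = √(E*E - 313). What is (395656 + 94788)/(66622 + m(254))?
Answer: 32674360168/4438426681 - 490444*√64203/4438426681 ≈ 7.3337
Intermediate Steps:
m(E) = √(-313 + E²) (m(E) = √(E² - 313) = √(-313 + E²))
(395656 + 94788)/(66622 + m(254)) = (395656 + 94788)/(66622 + √(-313 + 254²)) = 490444/(66622 + √(-313 + 64516)) = 490444/(66622 + √64203)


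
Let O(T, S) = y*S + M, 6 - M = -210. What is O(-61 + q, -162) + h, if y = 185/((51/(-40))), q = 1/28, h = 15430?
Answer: 665582/17 ≈ 39152.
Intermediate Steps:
q = 1/28 ≈ 0.035714
M = 216 (M = 6 - 1*(-210) = 6 + 210 = 216)
y = -7400/51 (y = 185/((51*(-1/40))) = 185/(-51/40) = 185*(-40/51) = -7400/51 ≈ -145.10)
O(T, S) = 216 - 7400*S/51 (O(T, S) = -7400*S/51 + 216 = 216 - 7400*S/51)
O(-61 + q, -162) + h = (216 - 7400/51*(-162)) + 15430 = (216 + 399600/17) + 15430 = 403272/17 + 15430 = 665582/17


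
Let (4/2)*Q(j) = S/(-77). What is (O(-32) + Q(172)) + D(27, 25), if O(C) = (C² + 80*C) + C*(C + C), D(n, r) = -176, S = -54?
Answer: 25899/77 ≈ 336.35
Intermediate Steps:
Q(j) = 27/77 (Q(j) = (-54/(-77))/2 = (-54*(-1/77))/2 = (½)*(54/77) = 27/77)
O(C) = 3*C² + 80*C (O(C) = (C² + 80*C) + C*(2*C) = (C² + 80*C) + 2*C² = 3*C² + 80*C)
(O(-32) + Q(172)) + D(27, 25) = (-32*(80 + 3*(-32)) + 27/77) - 176 = (-32*(80 - 96) + 27/77) - 176 = (-32*(-16) + 27/77) - 176 = (512 + 27/77) - 176 = 39451/77 - 176 = 25899/77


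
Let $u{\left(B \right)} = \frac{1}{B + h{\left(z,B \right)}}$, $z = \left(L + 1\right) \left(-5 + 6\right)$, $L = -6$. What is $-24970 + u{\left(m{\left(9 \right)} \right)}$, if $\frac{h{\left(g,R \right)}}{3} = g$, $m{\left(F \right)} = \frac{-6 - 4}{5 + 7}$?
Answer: $- \frac{2372156}{95} \approx -24970.0$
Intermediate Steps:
$m{\left(F \right)} = - \frac{5}{6}$ ($m{\left(F \right)} = - \frac{10}{12} = \left(-10\right) \frac{1}{12} = - \frac{5}{6}$)
$z = -5$ ($z = \left(-6 + 1\right) \left(-5 + 6\right) = \left(-5\right) 1 = -5$)
$h{\left(g,R \right)} = 3 g$
$u{\left(B \right)} = \frac{1}{-15 + B}$ ($u{\left(B \right)} = \frac{1}{B + 3 \left(-5\right)} = \frac{1}{B - 15} = \frac{1}{-15 + B}$)
$-24970 + u{\left(m{\left(9 \right)} \right)} = -24970 + \frac{1}{-15 - \frac{5}{6}} = -24970 + \frac{1}{- \frac{95}{6}} = -24970 - \frac{6}{95} = - \frac{2372156}{95}$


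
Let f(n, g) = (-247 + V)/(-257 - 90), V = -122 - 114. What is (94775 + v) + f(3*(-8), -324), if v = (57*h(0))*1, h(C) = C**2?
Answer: 32887408/347 ≈ 94776.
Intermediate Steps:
V = -236
f(n, g) = 483/347 (f(n, g) = (-247 - 236)/(-257 - 90) = -483/(-347) = -483*(-1/347) = 483/347)
v = 0 (v = (57*0**2)*1 = (57*0)*1 = 0*1 = 0)
(94775 + v) + f(3*(-8), -324) = (94775 + 0) + 483/347 = 94775 + 483/347 = 32887408/347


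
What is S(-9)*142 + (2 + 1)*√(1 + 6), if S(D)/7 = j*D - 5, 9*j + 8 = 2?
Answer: 994 + 3*√7 ≈ 1001.9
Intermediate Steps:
j = -⅔ (j = -8/9 + (⅑)*2 = -8/9 + 2/9 = -⅔ ≈ -0.66667)
S(D) = -35 - 14*D/3 (S(D) = 7*(-2*D/3 - 5) = 7*(-5 - 2*D/3) = -35 - 14*D/3)
S(-9)*142 + (2 + 1)*√(1 + 6) = (-35 - 14/3*(-9))*142 + (2 + 1)*√(1 + 6) = (-35 + 42)*142 + 3*√7 = 7*142 + 3*√7 = 994 + 3*√7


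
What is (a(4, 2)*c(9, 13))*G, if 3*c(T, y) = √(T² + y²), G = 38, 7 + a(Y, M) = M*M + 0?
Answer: -190*√10 ≈ -600.83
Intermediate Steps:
a(Y, M) = -7 + M² (a(Y, M) = -7 + (M*M + 0) = -7 + (M² + 0) = -7 + M²)
c(T, y) = √(T² + y²)/3
(a(4, 2)*c(9, 13))*G = ((-7 + 2²)*(√(9² + 13²)/3))*38 = ((-7 + 4)*(√(81 + 169)/3))*38 = -√250*38 = -5*√10*38 = -190*√10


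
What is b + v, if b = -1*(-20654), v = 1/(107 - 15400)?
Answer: 315861621/15293 ≈ 20654.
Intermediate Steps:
v = -1/15293 (v = 1/(-15293) = -1/15293 ≈ -6.5389e-5)
b = 20654
b + v = 20654 - 1/15293 = 315861621/15293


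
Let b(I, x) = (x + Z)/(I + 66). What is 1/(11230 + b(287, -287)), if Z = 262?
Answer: 353/3964165 ≈ 8.9048e-5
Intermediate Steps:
b(I, x) = (262 + x)/(66 + I) (b(I, x) = (x + 262)/(I + 66) = (262 + x)/(66 + I))
1/(11230 + b(287, -287)) = 1/(11230 + (262 - 287)/(66 + 287)) = 1/(11230 - 25/353) = 1/(3964165/353) = 353/3964165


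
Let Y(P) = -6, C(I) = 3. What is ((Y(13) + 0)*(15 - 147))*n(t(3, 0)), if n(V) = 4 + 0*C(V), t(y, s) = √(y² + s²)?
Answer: 3168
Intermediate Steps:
t(y, s) = √(s² + y²)
n(V) = 4 (n(V) = 4 + 0*3 = 4 + 0 = 4)
((Y(13) + 0)*(15 - 147))*n(t(3, 0)) = ((-6 + 0)*(15 - 147))*4 = -6*(-132)*4 = 792*4 = 3168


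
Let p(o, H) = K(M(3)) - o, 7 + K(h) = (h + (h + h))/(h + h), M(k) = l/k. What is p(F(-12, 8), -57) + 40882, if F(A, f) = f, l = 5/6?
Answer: 81737/2 ≈ 40869.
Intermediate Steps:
l = ⅚ (l = 5*(⅙) = ⅚ ≈ 0.83333)
M(k) = 5/(6*k)
K(h) = -11/2 (K(h) = -7 + (h + (h + h))/(h + h) = -7 + (h + 2*h)/((2*h)) = -7 + (3*h)*(1/(2*h)) = -7 + 3/2 = -11/2)
p(o, H) = -11/2 - o
p(F(-12, 8), -57) + 40882 = (-11/2 - 1*8) + 40882 = (-11/2 - 8) + 40882 = -27/2 + 40882 = 81737/2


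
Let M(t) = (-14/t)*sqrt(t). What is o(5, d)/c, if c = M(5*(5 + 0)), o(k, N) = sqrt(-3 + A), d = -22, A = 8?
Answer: -5*sqrt(5)/14 ≈ -0.79860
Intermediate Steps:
o(k, N) = sqrt(5) (o(k, N) = sqrt(-3 + 8) = sqrt(5))
M(t) = -14/sqrt(t)
c = -14/5 (c = -14*sqrt(5)/(5*sqrt(5 + 0)) = -14/sqrt(5*5) = -14/sqrt(25) = -14*1/5 = -14/5 ≈ -2.8000)
o(5, d)/c = sqrt(5)/(-14/5) = sqrt(5)*(-5/14) = -5*sqrt(5)/14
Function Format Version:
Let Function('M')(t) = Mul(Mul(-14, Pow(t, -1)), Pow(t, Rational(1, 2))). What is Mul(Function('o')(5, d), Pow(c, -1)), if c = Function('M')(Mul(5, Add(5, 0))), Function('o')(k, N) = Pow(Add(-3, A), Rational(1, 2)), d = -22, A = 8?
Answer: Mul(Rational(-5, 14), Pow(5, Rational(1, 2))) ≈ -0.79860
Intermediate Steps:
Function('o')(k, N) = Pow(5, Rational(1, 2)) (Function('o')(k, N) = Pow(Add(-3, 8), Rational(1, 2)) = Pow(5, Rational(1, 2)))
Function('M')(t) = Mul(-14, Pow(t, Rational(-1, 2)))
c = Rational(-14, 5) (c = Mul(-14, Pow(Mul(5, Add(5, 0)), Rational(-1, 2))) = Mul(-14, Pow(Mul(5, 5), Rational(-1, 2))) = Mul(-14, Pow(25, Rational(-1, 2))) = Mul(-14, Rational(1, 5)) = Rational(-14, 5) ≈ -2.8000)
Mul(Function('o')(5, d), Pow(c, -1)) = Mul(Pow(5, Rational(1, 2)), Pow(Rational(-14, 5), -1)) = Mul(Pow(5, Rational(1, 2)), Rational(-5, 14)) = Mul(Rational(-5, 14), Pow(5, Rational(1, 2)))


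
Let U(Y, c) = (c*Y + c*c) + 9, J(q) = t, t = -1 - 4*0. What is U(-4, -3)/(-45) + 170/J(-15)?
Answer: -512/3 ≈ -170.67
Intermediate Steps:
t = -1 (t = -1 + 0 = -1)
J(q) = -1
U(Y, c) = 9 + c**2 + Y*c (U(Y, c) = (Y*c + c**2) + 9 = (c**2 + Y*c) + 9 = 9 + c**2 + Y*c)
U(-4, -3)/(-45) + 170/J(-15) = (9 + (-3)**2 - 4*(-3))/(-45) + 170/(-1) = (9 + 9 + 12)*(-1/45) + 170*(-1) = 30*(-1/45) - 170 = -2/3 - 170 = -512/3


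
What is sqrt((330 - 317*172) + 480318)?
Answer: 2*sqrt(106531) ≈ 652.78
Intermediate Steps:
sqrt((330 - 317*172) + 480318) = sqrt((330 - 54524) + 480318) = sqrt(-54194 + 480318) = sqrt(426124) = 2*sqrt(106531)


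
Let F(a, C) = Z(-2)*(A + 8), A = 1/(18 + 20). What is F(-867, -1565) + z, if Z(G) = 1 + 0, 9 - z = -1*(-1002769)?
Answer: -38104575/38 ≈ -1.0028e+6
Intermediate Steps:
z = -1002760 (z = 9 - (-1)*(-1002769) = 9 - 1*1002769 = 9 - 1002769 = -1002760)
A = 1/38 ≈ 0.026316
Z(G) = 1
F(a, C) = 305/38 (F(a, C) = 1*(1/38 + 8) = 1*(305/38) = 305/38)
F(-867, -1565) + z = 305/38 - 1002760 = -38104575/38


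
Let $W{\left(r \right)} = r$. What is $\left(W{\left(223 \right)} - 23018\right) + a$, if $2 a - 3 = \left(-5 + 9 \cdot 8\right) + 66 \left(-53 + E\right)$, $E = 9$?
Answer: $-24212$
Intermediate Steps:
$a = -1417$ ($a = \frac{3}{2} + \frac{\left(-5 + 9 \cdot 8\right) + 66 \left(-53 + 9\right)}{2} = \frac{3}{2} + \frac{\left(-5 + 72\right) + 66 \left(-44\right)}{2} = \frac{3}{2} + \frac{67 - 2904}{2} = \frac{3}{2} + \frac{1}{2} \left(-2837\right) = \frac{3}{2} - \frac{2837}{2} = -1417$)
$\left(W{\left(223 \right)} - 23018\right) + a = \left(223 - 23018\right) - 1417 = -22795 - 1417 = -24212$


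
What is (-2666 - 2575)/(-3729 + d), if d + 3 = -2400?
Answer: 1747/2044 ≈ 0.85470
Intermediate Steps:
d = -2403 (d = -3 - 2400 = -2403)
(-2666 - 2575)/(-3729 + d) = (-2666 - 2575)/(-3729 - 2403) = -5241/(-6132) = -5241*(-1/6132) = 1747/2044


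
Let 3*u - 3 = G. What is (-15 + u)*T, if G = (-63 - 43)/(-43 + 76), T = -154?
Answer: 20888/9 ≈ 2320.9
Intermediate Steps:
G = -106/33 ≈ -3.2121
u = -7/99 (u = 1 + (⅓)*(-106/33) = 1 - 106/99 = -7/99 ≈ -0.070707)
(-15 + u)*T = (-15 - 7/99)*(-154) = -1492/99*(-154) = 20888/9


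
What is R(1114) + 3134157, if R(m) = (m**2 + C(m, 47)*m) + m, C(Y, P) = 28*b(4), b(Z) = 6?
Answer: 4563419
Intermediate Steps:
C(Y, P) = 168 (C(Y, P) = 28*6 = 168)
R(m) = m**2 + 169*m (R(m) = (m**2 + 168*m) + m = m**2 + 169*m)
R(1114) + 3134157 = 1114*(169 + 1114) + 3134157 = 1114*1283 + 3134157 = 1429262 + 3134157 = 4563419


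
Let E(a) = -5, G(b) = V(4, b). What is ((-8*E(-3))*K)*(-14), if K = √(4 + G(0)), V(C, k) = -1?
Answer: -560*√3 ≈ -969.95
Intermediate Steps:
G(b) = -1
K = √3 (K = √(4 - 1) = √3 ≈ 1.7320)
((-8*E(-3))*K)*(-14) = ((-8*(-5))*√3)*(-14) = (40*√3)*(-14) = -560*√3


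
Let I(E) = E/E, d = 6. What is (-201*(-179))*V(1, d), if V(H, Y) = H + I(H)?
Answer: 71958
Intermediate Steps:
I(E) = 1
V(H, Y) = 1 + H (V(H, Y) = H + 1 = 1 + H)
(-201*(-179))*V(1, d) = (-201*(-179))*(1 + 1) = 35979*2 = 71958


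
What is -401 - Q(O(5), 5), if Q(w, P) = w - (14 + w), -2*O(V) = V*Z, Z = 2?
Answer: -387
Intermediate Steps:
O(V) = -V (O(V) = -V*2/2 = -V)
Q(w, P) = -14 (Q(w, P) = w + (-14 - w) = -14)
-401 - Q(O(5), 5) = -401 - 1*(-14) = -401 + 14 = -387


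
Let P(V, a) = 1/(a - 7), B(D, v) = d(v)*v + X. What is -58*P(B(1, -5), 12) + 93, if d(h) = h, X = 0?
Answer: 407/5 ≈ 81.400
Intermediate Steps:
B(D, v) = v² (B(D, v) = v*v + 0 = v² + 0 = v²)
P(V, a) = 1/(-7 + a)
-58*P(B(1, -5), 12) + 93 = -58/(-7 + 12) + 93 = -58/5 + 93 = 407/5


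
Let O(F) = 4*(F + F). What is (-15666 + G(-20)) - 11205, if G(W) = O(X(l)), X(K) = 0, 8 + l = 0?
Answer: -26871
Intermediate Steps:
l = -8 (l = -8 + 0 = -8)
O(F) = 8*F (O(F) = 4*(2*F) = 8*F)
G(W) = 0 (G(W) = 8*0 = 0)
(-15666 + G(-20)) - 11205 = (-15666 + 0) - 11205 = -15666 - 11205 = -26871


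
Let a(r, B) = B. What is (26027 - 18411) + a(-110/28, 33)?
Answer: 7649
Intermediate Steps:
(26027 - 18411) + a(-110/28, 33) = (26027 - 18411) + 33 = 7616 + 33 = 7649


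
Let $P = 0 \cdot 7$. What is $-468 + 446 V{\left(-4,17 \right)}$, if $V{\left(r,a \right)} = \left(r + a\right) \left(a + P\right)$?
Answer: $98098$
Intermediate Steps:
$P = 0$
$V{\left(r,a \right)} = a \left(a + r\right)$ ($V{\left(r,a \right)} = \left(r + a\right) \left(a + 0\right) = \left(a + r\right) a = a \left(a + r\right)$)
$-468 + 446 V{\left(-4,17 \right)} = -468 + 446 \cdot 17 \left(17 - 4\right) = -468 + 446 \cdot 17 \cdot 13 = -468 + 446 \cdot 221 = -468 + 98566 = 98098$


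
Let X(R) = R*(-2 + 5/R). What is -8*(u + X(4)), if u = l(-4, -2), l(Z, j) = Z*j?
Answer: -40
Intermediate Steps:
u = 8 (u = -4*(-2) = 8)
-8*(u + X(4)) = -8*(8 + (5 - 2*4)) = -8*(8 + (5 - 8)) = -8*(8 - 3) = -8*5 = -40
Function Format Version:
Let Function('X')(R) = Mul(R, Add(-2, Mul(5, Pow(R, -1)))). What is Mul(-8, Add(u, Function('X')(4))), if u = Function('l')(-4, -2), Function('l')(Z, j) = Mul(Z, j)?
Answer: -40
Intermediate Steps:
u = 8 (u = Mul(-4, -2) = 8)
Mul(-8, Add(u, Function('X')(4))) = Mul(-8, Add(8, Add(5, Mul(-2, 4)))) = Mul(-8, Add(8, Add(5, -8))) = Mul(-8, Add(8, -3)) = Mul(-8, 5) = -40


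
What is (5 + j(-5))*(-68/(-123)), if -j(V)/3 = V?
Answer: 1360/123 ≈ 11.057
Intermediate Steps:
j(V) = -3*V
(5 + j(-5))*(-68/(-123)) = (5 - 3*(-5))*(-68/(-123)) = (5 + 15)*(-68*(-1/123)) = 20*(68/123) = 1360/123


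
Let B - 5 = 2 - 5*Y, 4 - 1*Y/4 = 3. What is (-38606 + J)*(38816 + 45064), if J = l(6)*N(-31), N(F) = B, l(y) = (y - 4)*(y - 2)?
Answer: -3246994800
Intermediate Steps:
l(y) = (-4 + y)*(-2 + y)
Y = 4 (Y = 16 - 4*3 = 16 - 12 = 4)
B = -13 (B = 5 + (2 - 5*4) = 5 + (2 - 20) = 5 - 18 = -13)
N(F) = -13
J = -104 (J = (8 + 6**2 - 6*6)*(-13) = (8 + 36 - 36)*(-13) = 8*(-13) = -104)
(-38606 + J)*(38816 + 45064) = (-38606 - 104)*(38816 + 45064) = -38710*83880 = -3246994800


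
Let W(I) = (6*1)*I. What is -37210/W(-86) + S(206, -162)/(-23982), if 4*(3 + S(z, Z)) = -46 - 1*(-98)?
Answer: 74363755/1031226 ≈ 72.112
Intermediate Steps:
W(I) = 6*I
S(z, Z) = 10 (S(z, Z) = -3 + (-46 - 1*(-98))/4 = -3 + (-46 + 98)/4 = -3 + (1/4)*52 = -3 + 13 = 10)
-37210/W(-86) + S(206, -162)/(-23982) = -37210/(6*(-86)) + 10/(-23982) = -37210/(-516) + 10*(-1/23982) = -37210*(-1/516) - 5/11991 = 18605/258 - 5/11991 = 74363755/1031226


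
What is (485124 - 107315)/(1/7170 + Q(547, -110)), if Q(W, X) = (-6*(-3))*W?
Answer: 2708890530/70595821 ≈ 38.372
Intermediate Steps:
Q(W, X) = 18*W
(485124 - 107315)/(1/7170 + Q(547, -110)) = (485124 - 107315)/(1/7170 + 18*547) = 377809/(1/7170 + 9846) = 377809/(70595821/7170) = 377809*(7170/70595821) = 2708890530/70595821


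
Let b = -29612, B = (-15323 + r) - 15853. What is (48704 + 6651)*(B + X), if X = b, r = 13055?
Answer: -2642260215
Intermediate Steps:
B = -18121 (B = (-15323 + 13055) - 15853 = -2268 - 15853 = -18121)
X = -29612
(48704 + 6651)*(B + X) = (48704 + 6651)*(-18121 - 29612) = 55355*(-47733) = -2642260215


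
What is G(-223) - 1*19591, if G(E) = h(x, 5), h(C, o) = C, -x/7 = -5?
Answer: -19556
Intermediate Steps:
x = 35 (x = -7*(-5) = 35)
G(E) = 35
G(-223) - 1*19591 = 35 - 1*19591 = 35 - 19591 = -19556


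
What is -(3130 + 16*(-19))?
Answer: -2826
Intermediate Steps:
-(3130 + 16*(-19)) = -(3130 - 304) = -1*2826 = -2826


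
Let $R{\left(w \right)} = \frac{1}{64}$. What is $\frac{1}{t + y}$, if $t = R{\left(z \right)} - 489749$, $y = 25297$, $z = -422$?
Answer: $- \frac{64}{29724927} \approx -2.1531 \cdot 10^{-6}$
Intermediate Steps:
$R{\left(w \right)} = \frac{1}{64}$
$t = - \frac{31343935}{64}$ ($t = \frac{1}{64} - 489749 = - \frac{31343935}{64} \approx -4.8975 \cdot 10^{5}$)
$\frac{1}{t + y} = \frac{1}{- \frac{31343935}{64} + 25297} = \frac{1}{- \frac{29724927}{64}} = - \frac{64}{29724927}$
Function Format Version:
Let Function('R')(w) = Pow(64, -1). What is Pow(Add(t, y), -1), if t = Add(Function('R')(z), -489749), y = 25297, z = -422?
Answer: Rational(-64, 29724927) ≈ -2.1531e-6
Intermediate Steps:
Function('R')(w) = Rational(1, 64)
t = Rational(-31343935, 64) (t = Add(Rational(1, 64), -489749) = Rational(-31343935, 64) ≈ -4.8975e+5)
Pow(Add(t, y), -1) = Pow(Add(Rational(-31343935, 64), 25297), -1) = Pow(Rational(-29724927, 64), -1) = Rational(-64, 29724927)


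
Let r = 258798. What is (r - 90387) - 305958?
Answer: -137547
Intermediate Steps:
(r - 90387) - 305958 = (258798 - 90387) - 305958 = 168411 - 305958 = -137547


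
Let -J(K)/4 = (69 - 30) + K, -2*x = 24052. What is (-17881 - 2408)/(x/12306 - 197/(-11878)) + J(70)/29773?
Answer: 6306888228653510/298624351147 ≈ 21120.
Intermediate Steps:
x = -12026 (x = -½*24052 = -12026)
J(K) = -156 - 4*K (J(K) = -4*((69 - 30) + K) = -4*(39 + K) = -156 - 4*K)
(-17881 - 2408)/(x/12306 - 197/(-11878)) + J(70)/29773 = (-17881 - 2408)/(-12026/12306 - 197/(-11878)) + (-156 - 4*70)/29773 = -20289/(-12026*1/12306 - 197*(-1/11878)) + (-156 - 280)*(1/29773) = -20289/(-859/879 + 197/11878) - 436*1/29773 = -20289/(-10030039/10440762) - 436/29773 = -20289*(-10440762/10030039) - 436/29773 = 211832620218/10030039 - 436/29773 = 6306888228653510/298624351147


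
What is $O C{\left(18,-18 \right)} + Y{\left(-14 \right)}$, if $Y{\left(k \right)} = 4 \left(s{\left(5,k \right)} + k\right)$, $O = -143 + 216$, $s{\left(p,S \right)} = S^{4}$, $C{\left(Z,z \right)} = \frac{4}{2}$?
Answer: $153754$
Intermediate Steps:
$C{\left(Z,z \right)} = 2$ ($C{\left(Z,z \right)} = 4 \cdot \frac{1}{2} = 2$)
$O = 73$
$Y{\left(k \right)} = 4 k + 4 k^{4}$ ($Y{\left(k \right)} = 4 \left(k^{4} + k\right) = 4 \left(k + k^{4}\right) = 4 k + 4 k^{4}$)
$O C{\left(18,-18 \right)} + Y{\left(-14 \right)} = 73 \cdot 2 + 4 \left(-14\right) \left(1 + \left(-14\right)^{3}\right) = 146 + 4 \left(-14\right) \left(1 - 2744\right) = 146 + 4 \left(-14\right) \left(-2743\right) = 146 + 153608 = 153754$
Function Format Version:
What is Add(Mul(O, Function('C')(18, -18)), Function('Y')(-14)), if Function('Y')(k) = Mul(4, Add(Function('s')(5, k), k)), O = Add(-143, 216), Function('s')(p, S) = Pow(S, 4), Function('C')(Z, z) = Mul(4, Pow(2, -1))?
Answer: 153754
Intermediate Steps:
Function('C')(Z, z) = 2 (Function('C')(Z, z) = Mul(4, Rational(1, 2)) = 2)
O = 73
Function('Y')(k) = Add(Mul(4, k), Mul(4, Pow(k, 4))) (Function('Y')(k) = Mul(4, Add(Pow(k, 4), k)) = Mul(4, Add(k, Pow(k, 4))) = Add(Mul(4, k), Mul(4, Pow(k, 4))))
Add(Mul(O, Function('C')(18, -18)), Function('Y')(-14)) = Add(Mul(73, 2), Mul(4, -14, Add(1, Pow(-14, 3)))) = Add(146, Mul(4, -14, Add(1, -2744))) = Add(146, Mul(4, -14, -2743)) = Add(146, 153608) = 153754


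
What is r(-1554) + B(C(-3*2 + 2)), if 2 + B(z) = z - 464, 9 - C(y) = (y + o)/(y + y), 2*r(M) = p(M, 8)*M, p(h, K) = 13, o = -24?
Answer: -21123/2 ≈ -10562.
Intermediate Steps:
r(M) = 13*M/2 (r(M) = (13*M)/2 = 13*M/2)
C(y) = 9 - (-24 + y)/(2*y) (C(y) = 9 - (y - 24)/(y + y) = 9 - (-24 + y)/(2*y))
B(z) = -466 + z (B(z) = -2 + (z - 464) = -2 + (-464 + z) = -466 + z)
r(-1554) + B(C(-3*2 + 2)) = (13/2)*(-1554) + (-466 + (17/2 + 12/(-3*2 + 2))) = -10101 + (-466 + (17/2 + 12/(-6 + 2))) = -10101 + (-466 + (17/2 + 12/(-4))) = -10101 + (-466 + (17/2 + 12*(-¼))) = -10101 + (-466 + (17/2 - 3)) = -10101 + (-466 + 11/2) = -10101 - 921/2 = -21123/2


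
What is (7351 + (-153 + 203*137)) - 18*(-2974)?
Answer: 88541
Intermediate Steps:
(7351 + (-153 + 203*137)) - 18*(-2974) = (7351 + (-153 + 27811)) - 1*(-53532) = (7351 + 27658) + 53532 = 35009 + 53532 = 88541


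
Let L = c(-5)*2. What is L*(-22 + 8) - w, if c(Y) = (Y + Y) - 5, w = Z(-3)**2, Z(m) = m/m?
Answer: 419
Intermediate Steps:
Z(m) = 1
w = 1 (w = 1**2 = 1)
c(Y) = -5 + 2*Y (c(Y) = 2*Y - 5 = -5 + 2*Y)
L = -30 (L = (-5 + 2*(-5))*2 = (-5 - 10)*2 = -15*2 = -30)
L*(-22 + 8) - w = -30*(-22 + 8) - 1*1 = -30*(-14) - 1 = 420 - 1 = 419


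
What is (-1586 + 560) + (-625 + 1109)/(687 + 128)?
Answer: -835706/815 ≈ -1025.4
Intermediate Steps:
(-1586 + 560) + (-625 + 1109)/(687 + 128) = -1026 + 484/815 = -835706/815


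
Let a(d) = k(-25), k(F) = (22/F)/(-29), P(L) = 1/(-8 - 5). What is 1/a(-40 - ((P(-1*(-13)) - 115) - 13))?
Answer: 725/22 ≈ 32.955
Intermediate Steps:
P(L) = -1/13 (P(L) = 1/(-13) = -1/13)
k(F) = -22/(29*F) (k(F) = (22/F)*(-1/29) = -22/(29*F))
a(d) = 22/725 (a(d) = -22/29/(-25) = -22/29*(-1/25) = 22/725)
1/a(-40 - ((P(-1*(-13)) - 115) - 13)) = 1/(22/725) = 725/22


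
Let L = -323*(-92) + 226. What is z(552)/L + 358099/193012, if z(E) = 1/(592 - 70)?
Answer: 699623590961/377090536086 ≈ 1.8553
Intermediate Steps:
L = 29942 (L = 29716 + 226 = 29942)
z(E) = 1/522
z(552)/L + 358099/193012 = (1/522)/29942 + 358099/193012 = (1/522)*(1/29942) + 358099*(1/193012) = 1/15629724 + 358099/193012 = 699623590961/377090536086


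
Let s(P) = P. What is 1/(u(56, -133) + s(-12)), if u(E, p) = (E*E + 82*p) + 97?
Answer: -1/7685 ≈ -0.00013012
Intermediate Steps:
u(E, p) = 97 + E² + 82*p (u(E, p) = (E² + 82*p) + 97 = 97 + E² + 82*p)
1/(u(56, -133) + s(-12)) = 1/((97 + 56² + 82*(-133)) - 12) = 1/((97 + 3136 - 10906) - 12) = 1/(-7673 - 12) = 1/(-7685) = -1/7685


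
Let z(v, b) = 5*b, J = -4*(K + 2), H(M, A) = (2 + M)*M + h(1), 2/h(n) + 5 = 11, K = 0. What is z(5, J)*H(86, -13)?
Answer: -908200/3 ≈ -3.0273e+5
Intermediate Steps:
h(n) = ⅓ (h(n) = 2/(-5 + 11) = 2/6 = 2*(⅙) = ⅓)
H(M, A) = ⅓ + M*(2 + M) (H(M, A) = (2 + M)*M + ⅓ = M*(2 + M) + ⅓ = ⅓ + M*(2 + M))
J = -8 (J = -4*(0 + 2) = -4*2 = -8)
z(5, J)*H(86, -13) = (5*(-8))*(⅓ + 86² + 2*86) = -40*(⅓ + 7396 + 172) = -40*22705/3 = -908200/3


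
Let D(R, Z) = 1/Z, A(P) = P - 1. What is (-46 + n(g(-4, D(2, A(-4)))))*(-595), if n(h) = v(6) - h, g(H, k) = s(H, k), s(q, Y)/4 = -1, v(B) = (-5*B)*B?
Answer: 132090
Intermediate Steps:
A(P) = -1 + P
v(B) = -5*B²
s(q, Y) = -4 (s(q, Y) = 4*(-1) = -4)
g(H, k) = -4
n(h) = -180 - h (n(h) = -5*6² - h = -5*36 - h = -180 - h)
(-46 + n(g(-4, D(2, A(-4)))))*(-595) = (-46 + (-180 - 1*(-4)))*(-595) = (-46 + (-180 + 4))*(-595) = (-46 - 176)*(-595) = -222*(-595) = 132090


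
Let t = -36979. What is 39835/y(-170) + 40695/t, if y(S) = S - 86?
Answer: -1483476385/9466624 ≈ -156.71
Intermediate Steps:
y(S) = -86 + S
39835/y(-170) + 40695/t = 39835/(-86 - 170) + 40695/(-36979) = 39835/(-256) + 40695*(-1/36979) = 39835*(-1/256) - 40695/36979 = -39835/256 - 40695/36979 = -1483476385/9466624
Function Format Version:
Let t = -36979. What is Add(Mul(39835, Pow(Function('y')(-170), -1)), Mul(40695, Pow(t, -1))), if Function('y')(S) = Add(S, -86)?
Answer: Rational(-1483476385, 9466624) ≈ -156.71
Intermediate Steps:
Function('y')(S) = Add(-86, S)
Add(Mul(39835, Pow(Function('y')(-170), -1)), Mul(40695, Pow(t, -1))) = Add(Mul(39835, Pow(Add(-86, -170), -1)), Mul(40695, Pow(-36979, -1))) = Add(Mul(39835, Pow(-256, -1)), Mul(40695, Rational(-1, 36979))) = Add(Mul(39835, Rational(-1, 256)), Rational(-40695, 36979)) = Add(Rational(-39835, 256), Rational(-40695, 36979)) = Rational(-1483476385, 9466624)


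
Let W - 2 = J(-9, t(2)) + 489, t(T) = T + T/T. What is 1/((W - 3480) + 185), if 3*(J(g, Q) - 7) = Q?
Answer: -1/2796 ≈ -0.00035765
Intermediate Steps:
t(T) = 1 + T (t(T) = T + 1 = 1 + T)
J(g, Q) = 7 + Q/3
W = 499 (W = 2 + ((7 + (1 + 2)/3) + 489) = 2 + ((7 + (1/3)*3) + 489) = 2 + ((7 + 1) + 489) = 2 + (8 + 489) = 2 + 497 = 499)
1/((W - 3480) + 185) = 1/((499 - 3480) + 185) = 1/(-2981 + 185) = 1/(-2796) = -1/2796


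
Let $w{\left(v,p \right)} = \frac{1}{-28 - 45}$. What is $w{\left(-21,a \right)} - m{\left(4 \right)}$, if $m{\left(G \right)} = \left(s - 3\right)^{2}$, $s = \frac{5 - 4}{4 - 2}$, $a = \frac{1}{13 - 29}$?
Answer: $- \frac{1829}{292} \approx -6.2637$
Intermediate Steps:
$a = - \frac{1}{16}$ ($a = \frac{1}{-16} = - \frac{1}{16} \approx -0.0625$)
$s = \frac{1}{2}$ ($s = 1 \cdot \frac{1}{2} = \frac{1}{2} \approx 0.5$)
$w{\left(v,p \right)} = - \frac{1}{73}$ ($w{\left(v,p \right)} = \frac{1}{-73} = - \frac{1}{73}$)
$m{\left(G \right)} = \frac{25}{4}$ ($m{\left(G \right)} = \left(\frac{1}{2} - 3\right)^{2} = \left(- \frac{5}{2}\right)^{2} = \frac{25}{4}$)
$w{\left(-21,a \right)} - m{\left(4 \right)} = - \frac{1}{73} - \frac{25}{4} = - \frac{1829}{292}$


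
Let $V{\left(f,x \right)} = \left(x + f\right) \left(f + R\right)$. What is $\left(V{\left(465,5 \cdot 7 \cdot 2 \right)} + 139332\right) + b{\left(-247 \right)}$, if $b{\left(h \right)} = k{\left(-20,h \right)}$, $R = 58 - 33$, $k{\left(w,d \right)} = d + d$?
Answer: $400988$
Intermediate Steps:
$k{\left(w,d \right)} = 2 d$
$R = 25$
$b{\left(h \right)} = 2 h$
$V{\left(f,x \right)} = \left(25 + f\right) \left(f + x\right)$ ($V{\left(f,x \right)} = \left(x + f\right) \left(f + 25\right) = \left(f + x\right) \left(25 + f\right) = \left(25 + f\right) \left(f + x\right)$)
$\left(V{\left(465,5 \cdot 7 \cdot 2 \right)} + 139332\right) + b{\left(-247 \right)} = \left(\left(465^{2} + 25 \cdot 465 + 25 \cdot 5 \cdot 7 \cdot 2 + 465 \cdot 5 \cdot 7 \cdot 2\right) + 139332\right) + 2 \left(-247\right) = \left(\left(216225 + 11625 + 25 \cdot 35 \cdot 2 + 465 \cdot 35 \cdot 2\right) + 139332\right) - 494 = \left(\left(216225 + 11625 + 25 \cdot 70 + 465 \cdot 70\right) + 139332\right) - 494 = \left(\left(216225 + 11625 + 1750 + 32550\right) + 139332\right) - 494 = \left(262150 + 139332\right) - 494 = 401482 - 494 = 400988$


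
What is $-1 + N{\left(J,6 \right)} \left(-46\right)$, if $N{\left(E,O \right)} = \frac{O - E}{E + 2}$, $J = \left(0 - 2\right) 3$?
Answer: $137$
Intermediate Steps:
$J = -6$ ($J = \left(-2\right) 3 = -6$)
$N{\left(E,O \right)} = \frac{O - E}{2 + E}$
$-1 + N{\left(J,6 \right)} \left(-46\right) = -1 + \frac{6 - -6}{2 - 6} \left(-46\right) = -1 + \frac{6 + 6}{-4} \left(-46\right) = -1 + \left(- \frac{1}{4}\right) 12 \left(-46\right) = -1 - -138 = -1 + 138 = 137$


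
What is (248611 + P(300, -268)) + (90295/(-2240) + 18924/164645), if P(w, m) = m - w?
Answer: 18292924955177/73760960 ≈ 2.4800e+5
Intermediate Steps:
(248611 + P(300, -268)) + (90295/(-2240) + 18924/164645) = (248611 + (-268 - 1*300)) + (90295/(-2240) + 18924/164645) = (248611 + (-268 - 300)) + (90295*(-1/2240) + 18924*(1/164645)) = (248611 - 568) + (-18059/448 + 18924/164645) = 248043 - 2964846103/73760960 = 18292924955177/73760960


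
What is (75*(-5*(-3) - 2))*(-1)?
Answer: -975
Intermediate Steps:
(75*(-5*(-3) - 2))*(-1) = (75*(15 - 2))*(-1) = (75*13)*(-1) = 975*(-1) = -975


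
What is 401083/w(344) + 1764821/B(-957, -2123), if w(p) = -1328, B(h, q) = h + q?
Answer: -447377241/511280 ≈ -875.01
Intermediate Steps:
401083/w(344) + 1764821/B(-957, -2123) = 401083/(-1328) + 1764821/(-957 - 2123) = 401083*(-1/1328) + 1764821/(-3080) = -401083/1328 + 1764821*(-1/3080) = -401083/1328 - 1764821/3080 = -447377241/511280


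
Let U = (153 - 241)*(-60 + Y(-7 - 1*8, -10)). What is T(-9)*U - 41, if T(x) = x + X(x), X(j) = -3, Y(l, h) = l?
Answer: -79241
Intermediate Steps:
T(x) = -3 + x (T(x) = x - 3 = -3 + x)
U = 6600 (U = (153 - 241)*(-60 + (-7 - 1*8)) = -88*(-60 + (-7 - 8)) = -88*(-60 - 15) = -88*(-75) = 6600)
T(-9)*U - 41 = (-3 - 9)*6600 - 41 = -12*6600 - 41 = -79200 - 41 = -79241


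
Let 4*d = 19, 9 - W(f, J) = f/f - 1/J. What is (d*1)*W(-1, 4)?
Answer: 627/16 ≈ 39.188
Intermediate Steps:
W(f, J) = 8 + 1/J (W(f, J) = 9 - (f/f - 1/J) = 9 - (1 - 1/J) = 9 + (-1 + 1/J) = 8 + 1/J)
d = 19/4 (d = (¼)*19 = 19/4 ≈ 4.7500)
(d*1)*W(-1, 4) = ((19/4)*1)*(8 + 1/4) = 19*(8 + ¼)/4 = (19/4)*(33/4) = 627/16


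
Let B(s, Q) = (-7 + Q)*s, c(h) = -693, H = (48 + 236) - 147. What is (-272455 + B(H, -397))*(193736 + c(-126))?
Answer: -63280074529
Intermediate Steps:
H = 137 (H = 284 - 147 = 137)
B(s, Q) = s*(-7 + Q)
(-272455 + B(H, -397))*(193736 + c(-126)) = (-272455 + 137*(-7 - 397))*(193736 - 693) = (-272455 + 137*(-404))*193043 = (-272455 - 55348)*193043 = -327803*193043 = -63280074529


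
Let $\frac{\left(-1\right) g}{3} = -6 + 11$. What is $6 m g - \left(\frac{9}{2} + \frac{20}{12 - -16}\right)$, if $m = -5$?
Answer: $\frac{6227}{14} \approx 444.79$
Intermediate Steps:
$g = -15$ ($g = - 3 \left(-6 + 11\right) = \left(-3\right) 5 = -15$)
$6 m g - \left(\frac{9}{2} + \frac{20}{12 - -16}\right) = 6 \left(-5\right) \left(-15\right) - \left(\frac{9}{2} + \frac{20}{12 - -16}\right) = \left(-30\right) \left(-15\right) - \left(\frac{9}{2} + \frac{20}{12 + 16}\right) = 450 - \left(\frac{9}{2} + \frac{20}{28}\right) = 450 - \frac{73}{14} = \frac{6227}{14}$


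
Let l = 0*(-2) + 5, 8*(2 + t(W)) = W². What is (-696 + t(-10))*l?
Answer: -6855/2 ≈ -3427.5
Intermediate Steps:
t(W) = -2 + W²/8
l = 5 (l = 0 + 5 = 5)
(-696 + t(-10))*l = (-696 + (-2 + (⅛)*(-10)²))*5 = (-696 + (-2 + (⅛)*100))*5 = (-696 + (-2 + 25/2))*5 = (-696 + 21/2)*5 = -1371/2*5 = -6855/2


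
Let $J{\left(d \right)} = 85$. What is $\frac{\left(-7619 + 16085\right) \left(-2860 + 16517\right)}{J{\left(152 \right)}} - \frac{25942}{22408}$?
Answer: $\frac{76200423089}{56020} \approx 1.3602 \cdot 10^{6}$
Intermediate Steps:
$\frac{\left(-7619 + 16085\right) \left(-2860 + 16517\right)}{J{\left(152 \right)}} - \frac{25942}{22408} = \frac{\left(-7619 + 16085\right) \left(-2860 + 16517\right)}{85} - \frac{25942}{22408} = 8466 \cdot 13657 \cdot \frac{1}{85} - \frac{12971}{11204} = 115620162 \cdot \frac{1}{85} - \frac{12971}{11204} = \frac{6801186}{5} - \frac{12971}{11204} = \frac{76200423089}{56020}$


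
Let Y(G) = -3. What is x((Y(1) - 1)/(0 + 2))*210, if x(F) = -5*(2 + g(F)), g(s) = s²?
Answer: -6300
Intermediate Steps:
x(F) = -10 - 5*F² (x(F) = -5*(2 + F²) = -10 - 5*F²)
x((Y(1) - 1)/(0 + 2))*210 = (-10 - 5*(-3 - 1)²/(0 + 2)²)*210 = (-10 - 5*(-4/2)²)*210 = (-10 - 5*(-4*½)²)*210 = (-10 - 5*(-2)²)*210 = (-10 - 5*4)*210 = (-10 - 20)*210 = -30*210 = -6300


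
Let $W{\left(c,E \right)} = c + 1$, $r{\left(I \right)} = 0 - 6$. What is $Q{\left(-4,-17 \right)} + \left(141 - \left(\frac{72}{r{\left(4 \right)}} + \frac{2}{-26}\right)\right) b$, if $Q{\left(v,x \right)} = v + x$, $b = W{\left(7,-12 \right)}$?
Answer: $\frac{15647}{13} \approx 1203.6$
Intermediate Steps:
$r{\left(I \right)} = -6$ ($r{\left(I \right)} = 0 - 6 = -6$)
$W{\left(c,E \right)} = 1 + c$
$b = 8$ ($b = 1 + 7 = 8$)
$Q{\left(-4,-17 \right)} + \left(141 - \left(\frac{72}{r{\left(4 \right)}} + \frac{2}{-26}\right)\right) b = \left(-4 - 17\right) + \left(141 - \left(\frac{72}{-6} + \frac{2}{-26}\right)\right) 8 = -21 + \left(141 - \left(72 \left(- \frac{1}{6}\right) + 2 \left(- \frac{1}{26}\right)\right)\right) 8 = -21 + \left(141 - \left(-12 - \frac{1}{13}\right)\right) 8 = -21 + \left(141 - - \frac{157}{13}\right) 8 = -21 + \left(141 + \frac{157}{13}\right) 8 = -21 + \frac{1990}{13} \cdot 8 = -21 + \frac{15920}{13} = \frac{15647}{13}$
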